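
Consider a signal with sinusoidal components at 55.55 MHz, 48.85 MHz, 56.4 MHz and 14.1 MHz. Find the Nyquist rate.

112.8 MHz

Highest-frequency component: 56.4 MHz.
Nyquist rate = 2 × 56.4 MHz = 112.8 MHz.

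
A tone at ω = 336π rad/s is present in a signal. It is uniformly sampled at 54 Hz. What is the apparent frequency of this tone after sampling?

ω = 336π rad/s → f = ω/(2π) = 168 Hz.
168 Hz mod fs = 6 Hz.
6 Hz ≤ fs/2 = 27 Hz, appears at 6 Hz.

6 Hz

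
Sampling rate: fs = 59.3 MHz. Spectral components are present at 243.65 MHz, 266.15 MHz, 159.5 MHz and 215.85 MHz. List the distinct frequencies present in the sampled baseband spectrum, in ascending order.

fs/2 = 29.65 MHz.
243.65 MHz mod fs = 6.45 MHz.
6.45 MHz ≤ fs/2 = 29.65 MHz, appears at 6.45 MHz.
266.15 MHz mod fs = 28.95 MHz.
28.95 MHz ≤ fs/2 = 29.65 MHz, appears at 28.95 MHz.
159.5 MHz mod fs = 40.9 MHz.
40.9 MHz > fs/2 = 29.65 MHz, folds to fs − 40.9 MHz = 18.4 MHz.
215.85 MHz mod fs = 37.95 MHz.
37.95 MHz > fs/2 = 29.65 MHz, folds to fs − 37.95 MHz = 21.35 MHz.
Distinct values: {6.45 MHz, 18.4 MHz, 21.35 MHz, 28.95 MHz}.

6.45 MHz, 18.4 MHz, 21.35 MHz, 28.95 MHz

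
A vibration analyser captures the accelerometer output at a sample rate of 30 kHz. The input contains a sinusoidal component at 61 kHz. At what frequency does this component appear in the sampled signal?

1 kHz

61 kHz mod fs = 1 kHz.
1 kHz ≤ fs/2 = 15 kHz, appears at 1 kHz.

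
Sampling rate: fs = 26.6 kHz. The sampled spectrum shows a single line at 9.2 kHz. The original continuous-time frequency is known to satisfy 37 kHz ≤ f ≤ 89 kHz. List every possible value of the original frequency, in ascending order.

Frequencies that alias to 9.2 kHz are k·fs ± 9.2 kHz for integer k ≥ 0.
k=0: 9.2 kHz.
k=1: 17.4 kHz, 35.8 kHz.
k=2: 44 kHz, 62.4 kHz.
k=3: 70.6 kHz, 89 kHz.
k=4: 97.2 kHz, 115.6 kHz.
Within [37 kHz, 89 kHz]: 44 kHz, 62.4 kHz, 70.6 kHz, 89 kHz.

44 kHz, 62.4 kHz, 70.6 kHz, 89 kHz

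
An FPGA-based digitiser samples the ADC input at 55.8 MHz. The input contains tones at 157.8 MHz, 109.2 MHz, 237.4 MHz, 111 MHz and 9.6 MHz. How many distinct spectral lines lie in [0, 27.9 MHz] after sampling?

fs/2 = 27.9 MHz.
157.8 MHz mod fs = 46.2 MHz.
46.2 MHz > fs/2 = 27.9 MHz, folds to fs − 46.2 MHz = 9.6 MHz.
109.2 MHz mod fs = 53.4 MHz.
53.4 MHz > fs/2 = 27.9 MHz, folds to fs − 53.4 MHz = 2.4 MHz.
237.4 MHz mod fs = 14.2 MHz.
14.2 MHz ≤ fs/2 = 27.9 MHz, appears at 14.2 MHz.
111 MHz mod fs = 55.2 MHz.
55.2 MHz > fs/2 = 27.9 MHz, folds to fs − 55.2 MHz = 0.6 MHz.
9.6 MHz ≤ fs/2 = 27.9 MHz, passes unchanged.
Distinct values: {0.6 MHz, 2.4 MHz, 9.6 MHz, 14.2 MHz} → 4.

4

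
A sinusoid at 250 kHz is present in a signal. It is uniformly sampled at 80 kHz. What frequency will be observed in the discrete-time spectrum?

250 kHz mod fs = 10 kHz.
10 kHz ≤ fs/2 = 40 kHz, appears at 10 kHz.

10 kHz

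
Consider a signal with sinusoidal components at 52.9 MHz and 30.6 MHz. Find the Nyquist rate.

105.8 MHz

Highest-frequency component: 52.9 MHz.
Nyquist rate = 2 × 52.9 MHz = 105.8 MHz.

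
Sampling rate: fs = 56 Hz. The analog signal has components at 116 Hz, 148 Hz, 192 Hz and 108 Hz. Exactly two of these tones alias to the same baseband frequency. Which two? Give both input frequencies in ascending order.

108 Hz, 116 Hz

fs/2 = 28 Hz.
116 Hz mod fs = 4 Hz.
4 Hz ≤ fs/2 = 28 Hz, appears at 4 Hz.
148 Hz mod fs = 36 Hz.
36 Hz > fs/2 = 28 Hz, folds to fs − 36 Hz = 20 Hz.
192 Hz mod fs = 24 Hz.
24 Hz ≤ fs/2 = 28 Hz, appears at 24 Hz.
108 Hz mod fs = 52 Hz.
52 Hz > fs/2 = 28 Hz, folds to fs − 52 Hz = 4 Hz.
108 Hz and 116 Hz both map to 4 Hz.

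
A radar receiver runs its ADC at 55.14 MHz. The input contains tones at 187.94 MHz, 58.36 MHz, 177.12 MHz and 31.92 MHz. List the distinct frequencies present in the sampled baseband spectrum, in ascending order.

fs/2 = 27.57 MHz.
187.94 MHz mod fs = 22.52 MHz.
22.52 MHz ≤ fs/2 = 27.57 MHz, appears at 22.52 MHz.
58.36 MHz mod fs = 3.22 MHz.
3.22 MHz ≤ fs/2 = 27.57 MHz, appears at 3.22 MHz.
177.12 MHz mod fs = 11.7 MHz.
11.7 MHz ≤ fs/2 = 27.57 MHz, appears at 11.7 MHz.
31.92 MHz > fs/2 = 27.57 MHz, folds to fs − 31.92 MHz = 23.22 MHz.
Distinct values: {3.22 MHz, 11.7 MHz, 22.52 MHz, 23.22 MHz}.

3.22 MHz, 11.7 MHz, 22.52 MHz, 23.22 MHz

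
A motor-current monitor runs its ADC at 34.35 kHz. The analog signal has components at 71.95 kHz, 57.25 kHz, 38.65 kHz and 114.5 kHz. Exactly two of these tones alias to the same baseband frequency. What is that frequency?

11.45 kHz

fs/2 = 17.175 kHz.
71.95 kHz mod fs = 3.25 kHz.
3.25 kHz ≤ fs/2 = 17.175 kHz, appears at 3.25 kHz.
57.25 kHz mod fs = 22.9 kHz.
22.9 kHz > fs/2 = 17.175 kHz, folds to fs − 22.9 kHz = 11.45 kHz.
38.65 kHz mod fs = 4.3 kHz.
4.3 kHz ≤ fs/2 = 17.175 kHz, appears at 4.3 kHz.
114.5 kHz mod fs = 11.45 kHz.
11.45 kHz ≤ fs/2 = 17.175 kHz, appears at 11.45 kHz.
57.25 kHz and 114.5 kHz both map to 11.45 kHz.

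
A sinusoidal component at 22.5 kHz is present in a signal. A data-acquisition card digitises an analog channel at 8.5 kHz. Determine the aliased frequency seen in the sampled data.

3 kHz

22.5 kHz mod fs = 5.5 kHz.
5.5 kHz > fs/2 = 4.25 kHz, folds to fs − 5.5 kHz = 3 kHz.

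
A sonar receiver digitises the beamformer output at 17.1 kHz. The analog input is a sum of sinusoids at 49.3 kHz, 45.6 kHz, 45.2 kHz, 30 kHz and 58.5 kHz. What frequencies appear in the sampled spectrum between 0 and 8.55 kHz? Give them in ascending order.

fs/2 = 8.55 kHz.
49.3 kHz mod fs = 15.1 kHz.
15.1 kHz > fs/2 = 8.55 kHz, folds to fs − 15.1 kHz = 2 kHz.
45.6 kHz mod fs = 11.4 kHz.
11.4 kHz > fs/2 = 8.55 kHz, folds to fs − 11.4 kHz = 5.7 kHz.
45.2 kHz mod fs = 11 kHz.
11 kHz > fs/2 = 8.55 kHz, folds to fs − 11 kHz = 6.1 kHz.
30 kHz mod fs = 12.9 kHz.
12.9 kHz > fs/2 = 8.55 kHz, folds to fs − 12.9 kHz = 4.2 kHz.
58.5 kHz mod fs = 7.2 kHz.
7.2 kHz ≤ fs/2 = 8.55 kHz, appears at 7.2 kHz.
Distinct values: {2 kHz, 4.2 kHz, 5.7 kHz, 6.1 kHz, 7.2 kHz}.

2 kHz, 4.2 kHz, 5.7 kHz, 6.1 kHz, 7.2 kHz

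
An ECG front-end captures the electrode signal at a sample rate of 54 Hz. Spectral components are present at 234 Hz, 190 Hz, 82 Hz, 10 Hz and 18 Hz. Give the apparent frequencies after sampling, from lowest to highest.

fs/2 = 27 Hz.
234 Hz mod fs = 18 Hz.
18 Hz ≤ fs/2 = 27 Hz, appears at 18 Hz.
190 Hz mod fs = 28 Hz.
28 Hz > fs/2 = 27 Hz, folds to fs − 28 Hz = 26 Hz.
82 Hz mod fs = 28 Hz.
28 Hz > fs/2 = 27 Hz, folds to fs − 28 Hz = 26 Hz.
10 Hz ≤ fs/2 = 27 Hz, passes unchanged.
18 Hz ≤ fs/2 = 27 Hz, passes unchanged.
Distinct values: {10 Hz, 18 Hz, 26 Hz}.

10 Hz, 18 Hz, 26 Hz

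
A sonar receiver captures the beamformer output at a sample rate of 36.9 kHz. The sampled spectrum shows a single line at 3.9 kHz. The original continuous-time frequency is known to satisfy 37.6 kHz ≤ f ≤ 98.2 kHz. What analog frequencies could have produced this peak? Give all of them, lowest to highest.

40.8 kHz, 69.9 kHz, 77.7 kHz

Frequencies that alias to 3.9 kHz are k·fs ± 3.9 kHz for integer k ≥ 0.
k=0: 3.9 kHz.
k=1: 33 kHz, 40.8 kHz.
k=2: 69.9 kHz, 77.7 kHz.
k=3: 106.8 kHz, 114.6 kHz.
Within [37.6 kHz, 98.2 kHz]: 40.8 kHz, 69.9 kHz, 77.7 kHz.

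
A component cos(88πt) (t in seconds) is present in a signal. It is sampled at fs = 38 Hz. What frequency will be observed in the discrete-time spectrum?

6 Hz

ω = 88π rad/s → f = ω/(2π) = 44 Hz.
44 Hz mod fs = 6 Hz.
6 Hz ≤ fs/2 = 19 Hz, appears at 6 Hz.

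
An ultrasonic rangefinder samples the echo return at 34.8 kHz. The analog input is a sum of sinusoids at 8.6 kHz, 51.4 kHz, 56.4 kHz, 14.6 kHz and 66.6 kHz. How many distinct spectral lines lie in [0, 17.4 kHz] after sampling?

5

fs/2 = 17.4 kHz.
8.6 kHz ≤ fs/2 = 17.4 kHz, passes unchanged.
51.4 kHz mod fs = 16.6 kHz.
16.6 kHz ≤ fs/2 = 17.4 kHz, appears at 16.6 kHz.
56.4 kHz mod fs = 21.6 kHz.
21.6 kHz > fs/2 = 17.4 kHz, folds to fs − 21.6 kHz = 13.2 kHz.
14.6 kHz ≤ fs/2 = 17.4 kHz, passes unchanged.
66.6 kHz mod fs = 31.8 kHz.
31.8 kHz > fs/2 = 17.4 kHz, folds to fs − 31.8 kHz = 3 kHz.
Distinct values: {3 kHz, 8.6 kHz, 13.2 kHz, 14.6 kHz, 16.6 kHz} → 5.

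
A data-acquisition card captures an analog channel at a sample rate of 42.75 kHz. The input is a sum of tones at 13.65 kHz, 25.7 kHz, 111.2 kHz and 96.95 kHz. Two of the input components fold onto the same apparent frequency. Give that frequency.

fs/2 = 21.375 kHz.
13.65 kHz ≤ fs/2 = 21.375 kHz, passes unchanged.
25.7 kHz > fs/2 = 21.375 kHz, folds to fs − 25.7 kHz = 17.05 kHz.
111.2 kHz mod fs = 25.7 kHz.
25.7 kHz > fs/2 = 21.375 kHz, folds to fs − 25.7 kHz = 17.05 kHz.
96.95 kHz mod fs = 11.45 kHz.
11.45 kHz ≤ fs/2 = 21.375 kHz, appears at 11.45 kHz.
25.7 kHz and 111.2 kHz both map to 17.05 kHz.

17.05 kHz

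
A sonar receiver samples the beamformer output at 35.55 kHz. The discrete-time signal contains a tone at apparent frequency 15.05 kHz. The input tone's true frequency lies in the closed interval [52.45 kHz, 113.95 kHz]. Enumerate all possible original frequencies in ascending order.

Frequencies that alias to 15.05 kHz are k·fs ± 15.05 kHz for integer k ≥ 0.
k=0: 15.05 kHz.
k=1: 20.5 kHz, 50.6 kHz.
k=2: 56.05 kHz, 86.15 kHz.
k=3: 91.6 kHz, 121.7 kHz.
k=4: 127.15 kHz, 157.25 kHz.
Within [52.45 kHz, 113.95 kHz]: 56.05 kHz, 86.15 kHz, 91.6 kHz.

56.05 kHz, 86.15 kHz, 91.6 kHz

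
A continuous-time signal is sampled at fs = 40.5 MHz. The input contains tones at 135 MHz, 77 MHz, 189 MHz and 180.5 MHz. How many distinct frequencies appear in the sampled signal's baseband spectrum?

fs/2 = 20.25 MHz.
135 MHz mod fs = 13.5 MHz.
13.5 MHz ≤ fs/2 = 20.25 MHz, appears at 13.5 MHz.
77 MHz mod fs = 36.5 MHz.
36.5 MHz > fs/2 = 20.25 MHz, folds to fs − 36.5 MHz = 4 MHz.
189 MHz mod fs = 27 MHz.
27 MHz > fs/2 = 20.25 MHz, folds to fs − 27 MHz = 13.5 MHz.
180.5 MHz mod fs = 18.5 MHz.
18.5 MHz ≤ fs/2 = 20.25 MHz, appears at 18.5 MHz.
Distinct values: {4 MHz, 13.5 MHz, 18.5 MHz} → 3.

3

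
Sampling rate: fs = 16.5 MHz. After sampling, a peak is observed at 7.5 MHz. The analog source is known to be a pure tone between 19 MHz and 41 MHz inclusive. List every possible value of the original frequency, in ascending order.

Frequencies that alias to 7.5 MHz are k·fs ± 7.5 MHz for integer k ≥ 0.
k=0: 7.5 MHz.
k=1: 9 MHz, 24 MHz.
k=2: 25.5 MHz, 40.5 MHz.
k=3: 42 MHz, 57 MHz.
Within [19 MHz, 41 MHz]: 24 MHz, 25.5 MHz, 40.5 MHz.

24 MHz, 25.5 MHz, 40.5 MHz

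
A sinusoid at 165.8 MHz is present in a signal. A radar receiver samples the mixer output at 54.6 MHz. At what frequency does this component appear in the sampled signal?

2 MHz

165.8 MHz mod fs = 2 MHz.
2 MHz ≤ fs/2 = 27.3 MHz, appears at 2 MHz.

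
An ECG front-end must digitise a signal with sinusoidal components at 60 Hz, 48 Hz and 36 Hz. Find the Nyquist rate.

120 Hz

Highest-frequency component: 60 Hz.
Nyquist rate = 2 × 60 Hz = 120 Hz.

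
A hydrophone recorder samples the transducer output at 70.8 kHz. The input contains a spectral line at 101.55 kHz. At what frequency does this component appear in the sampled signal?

101.55 kHz mod fs = 30.75 kHz.
30.75 kHz ≤ fs/2 = 35.4 kHz, appears at 30.75 kHz.

30.75 kHz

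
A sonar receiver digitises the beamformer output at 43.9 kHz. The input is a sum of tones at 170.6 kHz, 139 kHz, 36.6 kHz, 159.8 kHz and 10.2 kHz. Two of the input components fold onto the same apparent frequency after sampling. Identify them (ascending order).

36.6 kHz, 139 kHz

fs/2 = 21.95 kHz.
170.6 kHz mod fs = 38.9 kHz.
38.9 kHz > fs/2 = 21.95 kHz, folds to fs − 38.9 kHz = 5 kHz.
139 kHz mod fs = 7.3 kHz.
7.3 kHz ≤ fs/2 = 21.95 kHz, appears at 7.3 kHz.
36.6 kHz > fs/2 = 21.95 kHz, folds to fs − 36.6 kHz = 7.3 kHz.
159.8 kHz mod fs = 28.1 kHz.
28.1 kHz > fs/2 = 21.95 kHz, folds to fs − 28.1 kHz = 15.8 kHz.
10.2 kHz ≤ fs/2 = 21.95 kHz, passes unchanged.
36.6 kHz and 139 kHz both map to 7.3 kHz.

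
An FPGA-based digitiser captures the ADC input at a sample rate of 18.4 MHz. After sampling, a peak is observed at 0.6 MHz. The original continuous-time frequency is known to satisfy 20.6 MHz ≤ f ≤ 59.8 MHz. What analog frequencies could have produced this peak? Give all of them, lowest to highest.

36.2 MHz, 37.4 MHz, 54.6 MHz, 55.8 MHz

Frequencies that alias to 0.6 MHz are k·fs ± 0.6 MHz for integer k ≥ 0.
k=0: 0.6 MHz.
k=1: 17.8 MHz, 19 MHz.
k=2: 36.2 MHz, 37.4 MHz.
k=3: 54.6 MHz, 55.8 MHz.
k=4: 73 MHz, 74.2 MHz.
Within [20.6 MHz, 59.8 MHz]: 36.2 MHz, 37.4 MHz, 54.6 MHz, 55.8 MHz.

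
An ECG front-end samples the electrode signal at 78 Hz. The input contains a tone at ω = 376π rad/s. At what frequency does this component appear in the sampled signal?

32 Hz

ω = 376π rad/s → f = ω/(2π) = 188 Hz.
188 Hz mod fs = 32 Hz.
32 Hz ≤ fs/2 = 39 Hz, appears at 32 Hz.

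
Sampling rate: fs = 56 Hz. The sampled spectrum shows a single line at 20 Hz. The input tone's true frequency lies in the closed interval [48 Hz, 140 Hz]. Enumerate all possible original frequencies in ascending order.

Frequencies that alias to 20 Hz are k·fs ± 20 Hz for integer k ≥ 0.
k=0: 20 Hz.
k=1: 36 Hz, 76 Hz.
k=2: 92 Hz, 132 Hz.
k=3: 148 Hz, 188 Hz.
Within [48 Hz, 140 Hz]: 76 Hz, 92 Hz, 132 Hz.

76 Hz, 92 Hz, 132 Hz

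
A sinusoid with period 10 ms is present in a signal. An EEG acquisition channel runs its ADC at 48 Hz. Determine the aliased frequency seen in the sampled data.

4 Hz

T = 10 ms → f = 1/T = 100 Hz.
100 Hz mod fs = 4 Hz.
4 Hz ≤ fs/2 = 24 Hz, appears at 4 Hz.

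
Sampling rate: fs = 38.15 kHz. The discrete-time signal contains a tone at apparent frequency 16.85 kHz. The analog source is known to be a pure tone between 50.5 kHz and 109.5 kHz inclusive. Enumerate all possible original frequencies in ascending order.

55 kHz, 59.45 kHz, 93.15 kHz, 97.6 kHz

Frequencies that alias to 16.85 kHz are k·fs ± 16.85 kHz for integer k ≥ 0.
k=0: 16.85 kHz.
k=1: 21.3 kHz, 55 kHz.
k=2: 59.45 kHz, 93.15 kHz.
k=3: 97.6 kHz, 131.3 kHz.
k=4: 135.75 kHz, 169.45 kHz.
Within [50.5 kHz, 109.5 kHz]: 55 kHz, 59.45 kHz, 93.15 kHz, 97.6 kHz.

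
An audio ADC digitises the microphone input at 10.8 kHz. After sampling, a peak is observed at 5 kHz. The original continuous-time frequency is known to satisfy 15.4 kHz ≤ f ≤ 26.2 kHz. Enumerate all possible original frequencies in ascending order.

15.8 kHz, 16.6 kHz

Frequencies that alias to 5 kHz are k·fs ± 5 kHz for integer k ≥ 0.
k=0: 5 kHz.
k=1: 5.8 kHz, 15.8 kHz.
k=2: 16.6 kHz, 26.6 kHz.
k=3: 27.4 kHz, 37.4 kHz.
Within [15.4 kHz, 26.2 kHz]: 15.8 kHz, 16.6 kHz.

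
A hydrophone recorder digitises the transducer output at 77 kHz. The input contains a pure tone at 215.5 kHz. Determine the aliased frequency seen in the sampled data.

215.5 kHz mod fs = 61.5 kHz.
61.5 kHz > fs/2 = 38.5 kHz, folds to fs − 61.5 kHz = 15.5 kHz.

15.5 kHz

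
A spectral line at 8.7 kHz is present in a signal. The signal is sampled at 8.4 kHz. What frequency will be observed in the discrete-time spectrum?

8.7 kHz mod fs = 0.3 kHz.
0.3 kHz ≤ fs/2 = 4.2 kHz, appears at 0.3 kHz.

0.3 kHz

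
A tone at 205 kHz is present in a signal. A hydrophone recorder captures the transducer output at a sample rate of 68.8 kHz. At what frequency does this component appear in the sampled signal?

205 kHz mod fs = 67.4 kHz.
67.4 kHz > fs/2 = 34.4 kHz, folds to fs − 67.4 kHz = 1.4 kHz.

1.4 kHz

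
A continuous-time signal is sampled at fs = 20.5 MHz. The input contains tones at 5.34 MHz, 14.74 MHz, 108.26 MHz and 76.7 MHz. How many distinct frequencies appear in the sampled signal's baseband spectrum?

fs/2 = 10.25 MHz.
5.34 MHz ≤ fs/2 = 10.25 MHz, passes unchanged.
14.74 MHz > fs/2 = 10.25 MHz, folds to fs − 14.74 MHz = 5.76 MHz.
108.26 MHz mod fs = 5.76 MHz.
5.76 MHz ≤ fs/2 = 10.25 MHz, appears at 5.76 MHz.
76.7 MHz mod fs = 15.2 MHz.
15.2 MHz > fs/2 = 10.25 MHz, folds to fs − 15.2 MHz = 5.3 MHz.
Distinct values: {5.3 MHz, 5.34 MHz, 5.76 MHz} → 3.

3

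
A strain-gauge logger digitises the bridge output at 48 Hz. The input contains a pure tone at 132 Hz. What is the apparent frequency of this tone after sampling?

12 Hz

132 Hz mod fs = 36 Hz.
36 Hz > fs/2 = 24 Hz, folds to fs − 36 Hz = 12 Hz.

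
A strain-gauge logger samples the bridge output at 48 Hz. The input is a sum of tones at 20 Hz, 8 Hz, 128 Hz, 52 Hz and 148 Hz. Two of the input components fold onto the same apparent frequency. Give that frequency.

4 Hz

fs/2 = 24 Hz.
20 Hz ≤ fs/2 = 24 Hz, passes unchanged.
8 Hz ≤ fs/2 = 24 Hz, passes unchanged.
128 Hz mod fs = 32 Hz.
32 Hz > fs/2 = 24 Hz, folds to fs − 32 Hz = 16 Hz.
52 Hz mod fs = 4 Hz.
4 Hz ≤ fs/2 = 24 Hz, appears at 4 Hz.
148 Hz mod fs = 4 Hz.
4 Hz ≤ fs/2 = 24 Hz, appears at 4 Hz.
52 Hz and 148 Hz both map to 4 Hz.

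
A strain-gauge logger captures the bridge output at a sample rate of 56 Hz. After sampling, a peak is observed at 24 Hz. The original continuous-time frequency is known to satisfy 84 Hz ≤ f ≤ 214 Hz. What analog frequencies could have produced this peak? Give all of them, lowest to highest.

88 Hz, 136 Hz, 144 Hz, 192 Hz, 200 Hz

Frequencies that alias to 24 Hz are k·fs ± 24 Hz for integer k ≥ 0.
k=0: 24 Hz.
k=1: 32 Hz, 80 Hz.
k=2: 88 Hz, 136 Hz.
k=3: 144 Hz, 192 Hz.
k=4: 200 Hz, 248 Hz.
k=5: 256 Hz, 304 Hz.
Within [84 Hz, 214 Hz]: 88 Hz, 136 Hz, 144 Hz, 192 Hz, 200 Hz.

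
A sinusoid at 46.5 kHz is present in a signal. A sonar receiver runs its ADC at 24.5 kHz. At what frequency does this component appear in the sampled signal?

46.5 kHz mod fs = 22 kHz.
22 kHz > fs/2 = 12.25 kHz, folds to fs − 22 kHz = 2.5 kHz.

2.5 kHz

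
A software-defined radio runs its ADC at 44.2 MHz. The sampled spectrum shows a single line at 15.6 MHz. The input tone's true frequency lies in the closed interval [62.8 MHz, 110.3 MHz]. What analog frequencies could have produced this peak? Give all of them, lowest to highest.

72.8 MHz, 104 MHz

Frequencies that alias to 15.6 MHz are k·fs ± 15.6 MHz for integer k ≥ 0.
k=0: 15.6 MHz.
k=1: 28.6 MHz, 59.8 MHz.
k=2: 72.8 MHz, 104 MHz.
k=3: 117 MHz, 148.2 MHz.
Within [62.8 MHz, 110.3 MHz]: 72.8 MHz, 104 MHz.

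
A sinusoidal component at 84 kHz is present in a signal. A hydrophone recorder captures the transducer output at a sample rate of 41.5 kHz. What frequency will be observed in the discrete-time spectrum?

1 kHz

84 kHz mod fs = 1 kHz.
1 kHz ≤ fs/2 = 20.75 kHz, appears at 1 kHz.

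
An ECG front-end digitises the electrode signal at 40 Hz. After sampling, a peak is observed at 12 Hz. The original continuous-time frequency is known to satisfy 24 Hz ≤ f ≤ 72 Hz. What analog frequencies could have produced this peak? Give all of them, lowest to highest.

Frequencies that alias to 12 Hz are k·fs ± 12 Hz for integer k ≥ 0.
k=0: 12 Hz.
k=1: 28 Hz, 52 Hz.
k=2: 68 Hz, 92 Hz.
k=3: 108 Hz, 132 Hz.
Within [24 Hz, 72 Hz]: 28 Hz, 52 Hz, 68 Hz.

28 Hz, 52 Hz, 68 Hz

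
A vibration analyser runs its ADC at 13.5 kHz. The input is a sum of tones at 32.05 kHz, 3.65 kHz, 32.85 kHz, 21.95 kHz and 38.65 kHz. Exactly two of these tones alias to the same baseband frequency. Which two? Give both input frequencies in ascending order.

fs/2 = 6.75 kHz.
32.05 kHz mod fs = 5.05 kHz.
5.05 kHz ≤ fs/2 = 6.75 kHz, appears at 5.05 kHz.
3.65 kHz ≤ fs/2 = 6.75 kHz, passes unchanged.
32.85 kHz mod fs = 5.85 kHz.
5.85 kHz ≤ fs/2 = 6.75 kHz, appears at 5.85 kHz.
21.95 kHz mod fs = 8.45 kHz.
8.45 kHz > fs/2 = 6.75 kHz, folds to fs − 8.45 kHz = 5.05 kHz.
38.65 kHz mod fs = 11.65 kHz.
11.65 kHz > fs/2 = 6.75 kHz, folds to fs − 11.65 kHz = 1.85 kHz.
21.95 kHz and 32.05 kHz both map to 5.05 kHz.

21.95 kHz, 32.05 kHz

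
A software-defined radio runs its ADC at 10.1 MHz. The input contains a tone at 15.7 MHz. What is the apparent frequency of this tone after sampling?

15.7 MHz mod fs = 5.6 MHz.
5.6 MHz > fs/2 = 5.05 MHz, folds to fs − 5.6 MHz = 4.5 MHz.

4.5 MHz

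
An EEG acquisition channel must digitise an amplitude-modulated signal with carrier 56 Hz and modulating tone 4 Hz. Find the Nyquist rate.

120 Hz

AM sidebands sit at fc ± fm = 52 Hz and 60 Hz.
Highest-frequency component: 60 Hz.
Nyquist rate = 2 × 60 Hz = 120 Hz.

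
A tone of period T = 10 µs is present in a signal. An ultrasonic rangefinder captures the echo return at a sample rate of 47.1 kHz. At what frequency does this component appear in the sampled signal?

T = 10 µs → f = 1/T = 100 kHz.
100 kHz mod fs = 5.8 kHz.
5.8 kHz ≤ fs/2 = 23.55 kHz, appears at 5.8 kHz.

5.8 kHz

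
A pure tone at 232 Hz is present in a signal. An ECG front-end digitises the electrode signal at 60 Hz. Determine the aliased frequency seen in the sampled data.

8 Hz

232 Hz mod fs = 52 Hz.
52 Hz > fs/2 = 30 Hz, folds to fs − 52 Hz = 8 Hz.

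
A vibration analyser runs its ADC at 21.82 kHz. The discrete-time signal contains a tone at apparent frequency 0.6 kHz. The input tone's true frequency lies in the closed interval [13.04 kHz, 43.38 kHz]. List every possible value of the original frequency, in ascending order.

Frequencies that alias to 0.6 kHz are k·fs ± 0.6 kHz for integer k ≥ 0.
k=0: 0.6 kHz.
k=1: 21.22 kHz, 22.42 kHz.
k=2: 43.04 kHz, 44.24 kHz.
k=3: 64.86 kHz, 66.06 kHz.
Within [13.04 kHz, 43.38 kHz]: 21.22 kHz, 22.42 kHz, 43.04 kHz.

21.22 kHz, 22.42 kHz, 43.04 kHz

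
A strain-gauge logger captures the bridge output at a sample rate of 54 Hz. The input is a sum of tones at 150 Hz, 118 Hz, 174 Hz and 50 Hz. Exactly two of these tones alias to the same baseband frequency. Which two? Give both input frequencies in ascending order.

150 Hz, 174 Hz

fs/2 = 27 Hz.
150 Hz mod fs = 42 Hz.
42 Hz > fs/2 = 27 Hz, folds to fs − 42 Hz = 12 Hz.
118 Hz mod fs = 10 Hz.
10 Hz ≤ fs/2 = 27 Hz, appears at 10 Hz.
174 Hz mod fs = 12 Hz.
12 Hz ≤ fs/2 = 27 Hz, appears at 12 Hz.
50 Hz > fs/2 = 27 Hz, folds to fs − 50 Hz = 4 Hz.
150 Hz and 174 Hz both map to 12 Hz.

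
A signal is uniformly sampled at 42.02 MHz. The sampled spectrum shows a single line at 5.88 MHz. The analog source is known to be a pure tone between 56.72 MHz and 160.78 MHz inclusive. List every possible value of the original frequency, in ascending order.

78.16 MHz, 89.92 MHz, 120.18 MHz, 131.94 MHz

Frequencies that alias to 5.88 MHz are k·fs ± 5.88 MHz for integer k ≥ 0.
k=0: 5.88 MHz.
k=1: 36.14 MHz, 47.9 MHz.
k=2: 78.16 MHz, 89.92 MHz.
k=3: 120.18 MHz, 131.94 MHz.
k=4: 162.2 MHz, 173.96 MHz.
Within [56.72 MHz, 160.78 MHz]: 78.16 MHz, 89.92 MHz, 120.18 MHz, 131.94 MHz.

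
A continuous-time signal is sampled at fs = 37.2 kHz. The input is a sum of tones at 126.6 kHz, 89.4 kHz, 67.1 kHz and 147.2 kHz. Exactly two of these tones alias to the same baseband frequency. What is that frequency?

fs/2 = 18.6 kHz.
126.6 kHz mod fs = 15 kHz.
15 kHz ≤ fs/2 = 18.6 kHz, appears at 15 kHz.
89.4 kHz mod fs = 15 kHz.
15 kHz ≤ fs/2 = 18.6 kHz, appears at 15 kHz.
67.1 kHz mod fs = 29.9 kHz.
29.9 kHz > fs/2 = 18.6 kHz, folds to fs − 29.9 kHz = 7.3 kHz.
147.2 kHz mod fs = 35.6 kHz.
35.6 kHz > fs/2 = 18.6 kHz, folds to fs − 35.6 kHz = 1.6 kHz.
89.4 kHz and 126.6 kHz both map to 15 kHz.

15 kHz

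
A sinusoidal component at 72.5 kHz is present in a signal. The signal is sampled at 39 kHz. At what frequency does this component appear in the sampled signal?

5.5 kHz

72.5 kHz mod fs = 33.5 kHz.
33.5 kHz > fs/2 = 19.5 kHz, folds to fs − 33.5 kHz = 5.5 kHz.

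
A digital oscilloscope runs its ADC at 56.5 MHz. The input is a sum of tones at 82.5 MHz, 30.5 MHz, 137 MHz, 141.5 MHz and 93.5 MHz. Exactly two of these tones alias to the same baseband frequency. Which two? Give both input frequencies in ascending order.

30.5 MHz, 82.5 MHz

fs/2 = 28.25 MHz.
82.5 MHz mod fs = 26 MHz.
26 MHz ≤ fs/2 = 28.25 MHz, appears at 26 MHz.
30.5 MHz > fs/2 = 28.25 MHz, folds to fs − 30.5 MHz = 26 MHz.
137 MHz mod fs = 24 MHz.
24 MHz ≤ fs/2 = 28.25 MHz, appears at 24 MHz.
141.5 MHz mod fs = 28.5 MHz.
28.5 MHz > fs/2 = 28.25 MHz, folds to fs − 28.5 MHz = 28 MHz.
93.5 MHz mod fs = 37 MHz.
37 MHz > fs/2 = 28.25 MHz, folds to fs − 37 MHz = 19.5 MHz.
30.5 MHz and 82.5 MHz both map to 26 MHz.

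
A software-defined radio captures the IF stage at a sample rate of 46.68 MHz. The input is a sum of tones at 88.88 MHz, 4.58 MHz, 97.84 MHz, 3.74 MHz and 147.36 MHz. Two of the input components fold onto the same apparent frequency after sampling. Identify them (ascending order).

fs/2 = 23.34 MHz.
88.88 MHz mod fs = 42.2 MHz.
42.2 MHz > fs/2 = 23.34 MHz, folds to fs − 42.2 MHz = 4.48 MHz.
4.58 MHz ≤ fs/2 = 23.34 MHz, passes unchanged.
97.84 MHz mod fs = 4.48 MHz.
4.48 MHz ≤ fs/2 = 23.34 MHz, appears at 4.48 MHz.
3.74 MHz ≤ fs/2 = 23.34 MHz, passes unchanged.
147.36 MHz mod fs = 7.32 MHz.
7.32 MHz ≤ fs/2 = 23.34 MHz, appears at 7.32 MHz.
88.88 MHz and 97.84 MHz both map to 4.48 MHz.

88.88 MHz, 97.84 MHz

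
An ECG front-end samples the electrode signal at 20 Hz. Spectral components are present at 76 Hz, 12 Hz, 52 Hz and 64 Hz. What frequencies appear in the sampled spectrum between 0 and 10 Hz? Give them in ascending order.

4 Hz, 8 Hz

fs/2 = 10 Hz.
76 Hz mod fs = 16 Hz.
16 Hz > fs/2 = 10 Hz, folds to fs − 16 Hz = 4 Hz.
12 Hz > fs/2 = 10 Hz, folds to fs − 12 Hz = 8 Hz.
52 Hz mod fs = 12 Hz.
12 Hz > fs/2 = 10 Hz, folds to fs − 12 Hz = 8 Hz.
64 Hz mod fs = 4 Hz.
4 Hz ≤ fs/2 = 10 Hz, appears at 4 Hz.
Distinct values: {4 Hz, 8 Hz}.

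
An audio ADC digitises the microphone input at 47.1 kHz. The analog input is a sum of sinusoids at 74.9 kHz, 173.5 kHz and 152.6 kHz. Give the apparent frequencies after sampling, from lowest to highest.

11.3 kHz, 14.9 kHz, 19.3 kHz

fs/2 = 23.55 kHz.
74.9 kHz mod fs = 27.8 kHz.
27.8 kHz > fs/2 = 23.55 kHz, folds to fs − 27.8 kHz = 19.3 kHz.
173.5 kHz mod fs = 32.2 kHz.
32.2 kHz > fs/2 = 23.55 kHz, folds to fs − 32.2 kHz = 14.9 kHz.
152.6 kHz mod fs = 11.3 kHz.
11.3 kHz ≤ fs/2 = 23.55 kHz, appears at 11.3 kHz.
Distinct values: {11.3 kHz, 14.9 kHz, 19.3 kHz}.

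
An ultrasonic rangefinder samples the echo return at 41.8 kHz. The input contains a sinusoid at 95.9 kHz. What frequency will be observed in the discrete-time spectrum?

95.9 kHz mod fs = 12.3 kHz.
12.3 kHz ≤ fs/2 = 20.9 kHz, appears at 12.3 kHz.

12.3 kHz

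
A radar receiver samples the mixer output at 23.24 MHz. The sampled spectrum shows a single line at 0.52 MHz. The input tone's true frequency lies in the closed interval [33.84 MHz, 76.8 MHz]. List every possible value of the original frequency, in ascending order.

Frequencies that alias to 0.52 MHz are k·fs ± 0.52 MHz for integer k ≥ 0.
k=0: 0.52 MHz.
k=1: 22.72 MHz, 23.76 MHz.
k=2: 45.96 MHz, 47 MHz.
k=3: 69.2 MHz, 70.24 MHz.
k=4: 92.44 MHz, 93.48 MHz.
Within [33.84 MHz, 76.8 MHz]: 45.96 MHz, 47 MHz, 69.2 MHz, 70.24 MHz.

45.96 MHz, 47 MHz, 69.2 MHz, 70.24 MHz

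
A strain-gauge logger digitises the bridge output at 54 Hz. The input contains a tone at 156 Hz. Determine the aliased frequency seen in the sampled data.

156 Hz mod fs = 48 Hz.
48 Hz > fs/2 = 27 Hz, folds to fs − 48 Hz = 6 Hz.

6 Hz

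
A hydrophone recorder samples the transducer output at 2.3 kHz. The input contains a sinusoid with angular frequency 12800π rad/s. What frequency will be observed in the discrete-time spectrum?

ω = 12800π rad/s → f = ω/(2π) = 6400 Hz = 6.4 kHz.
6.4 kHz mod fs = 1.8 kHz.
1.8 kHz > fs/2 = 1.15 kHz, folds to fs − 1.8 kHz = 0.5 kHz.

0.5 kHz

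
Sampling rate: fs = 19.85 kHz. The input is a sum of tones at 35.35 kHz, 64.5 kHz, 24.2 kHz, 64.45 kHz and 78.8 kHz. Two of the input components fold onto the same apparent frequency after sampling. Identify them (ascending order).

24.2 kHz, 35.35 kHz

fs/2 = 9.925 kHz.
35.35 kHz mod fs = 15.5 kHz.
15.5 kHz > fs/2 = 9.925 kHz, folds to fs − 15.5 kHz = 4.35 kHz.
64.5 kHz mod fs = 4.95 kHz.
4.95 kHz ≤ fs/2 = 9.925 kHz, appears at 4.95 kHz.
24.2 kHz mod fs = 4.35 kHz.
4.35 kHz ≤ fs/2 = 9.925 kHz, appears at 4.35 kHz.
64.45 kHz mod fs = 4.9 kHz.
4.9 kHz ≤ fs/2 = 9.925 kHz, appears at 4.9 kHz.
78.8 kHz mod fs = 19.25 kHz.
19.25 kHz > fs/2 = 9.925 kHz, folds to fs − 19.25 kHz = 0.6 kHz.
24.2 kHz and 35.35 kHz both map to 4.35 kHz.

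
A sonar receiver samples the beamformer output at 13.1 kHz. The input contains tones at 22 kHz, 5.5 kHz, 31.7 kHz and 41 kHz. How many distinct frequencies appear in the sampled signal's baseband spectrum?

fs/2 = 6.55 kHz.
22 kHz mod fs = 8.9 kHz.
8.9 kHz > fs/2 = 6.55 kHz, folds to fs − 8.9 kHz = 4.2 kHz.
5.5 kHz ≤ fs/2 = 6.55 kHz, passes unchanged.
31.7 kHz mod fs = 5.5 kHz.
5.5 kHz ≤ fs/2 = 6.55 kHz, appears at 5.5 kHz.
41 kHz mod fs = 1.7 kHz.
1.7 kHz ≤ fs/2 = 6.55 kHz, appears at 1.7 kHz.
Distinct values: {1.7 kHz, 4.2 kHz, 5.5 kHz} → 3.

3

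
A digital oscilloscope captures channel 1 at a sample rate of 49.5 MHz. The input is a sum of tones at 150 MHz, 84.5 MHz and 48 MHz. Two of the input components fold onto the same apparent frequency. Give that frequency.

1.5 MHz

fs/2 = 24.75 MHz.
150 MHz mod fs = 1.5 MHz.
1.5 MHz ≤ fs/2 = 24.75 MHz, appears at 1.5 MHz.
84.5 MHz mod fs = 35 MHz.
35 MHz > fs/2 = 24.75 MHz, folds to fs − 35 MHz = 14.5 MHz.
48 MHz > fs/2 = 24.75 MHz, folds to fs − 48 MHz = 1.5 MHz.
48 MHz and 150 MHz both map to 1.5 MHz.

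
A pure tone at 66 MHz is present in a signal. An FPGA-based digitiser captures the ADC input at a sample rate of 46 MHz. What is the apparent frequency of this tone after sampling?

66 MHz mod fs = 20 MHz.
20 MHz ≤ fs/2 = 23 MHz, appears at 20 MHz.

20 MHz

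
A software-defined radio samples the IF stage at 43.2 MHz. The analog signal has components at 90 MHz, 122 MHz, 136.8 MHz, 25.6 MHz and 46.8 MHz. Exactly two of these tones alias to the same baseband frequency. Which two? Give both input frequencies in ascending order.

fs/2 = 21.6 MHz.
90 MHz mod fs = 3.6 MHz.
3.6 MHz ≤ fs/2 = 21.6 MHz, appears at 3.6 MHz.
122 MHz mod fs = 35.6 MHz.
35.6 MHz > fs/2 = 21.6 MHz, folds to fs − 35.6 MHz = 7.6 MHz.
136.8 MHz mod fs = 7.2 MHz.
7.2 MHz ≤ fs/2 = 21.6 MHz, appears at 7.2 MHz.
25.6 MHz > fs/2 = 21.6 MHz, folds to fs − 25.6 MHz = 17.6 MHz.
46.8 MHz mod fs = 3.6 MHz.
3.6 MHz ≤ fs/2 = 21.6 MHz, appears at 3.6 MHz.
46.8 MHz and 90 MHz both map to 3.6 MHz.

46.8 MHz, 90 MHz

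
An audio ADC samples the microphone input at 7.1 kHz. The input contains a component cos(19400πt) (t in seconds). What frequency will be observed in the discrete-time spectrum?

ω = 19400π rad/s → f = ω/(2π) = 9700 Hz = 9.7 kHz.
9.7 kHz mod fs = 2.6 kHz.
2.6 kHz ≤ fs/2 = 3.55 kHz, appears at 2.6 kHz.

2.6 kHz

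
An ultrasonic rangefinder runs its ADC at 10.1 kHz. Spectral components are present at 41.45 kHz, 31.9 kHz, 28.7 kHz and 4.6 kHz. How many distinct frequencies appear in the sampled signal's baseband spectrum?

3

fs/2 = 5.05 kHz.
41.45 kHz mod fs = 1.05 kHz.
1.05 kHz ≤ fs/2 = 5.05 kHz, appears at 1.05 kHz.
31.9 kHz mod fs = 1.6 kHz.
1.6 kHz ≤ fs/2 = 5.05 kHz, appears at 1.6 kHz.
28.7 kHz mod fs = 8.5 kHz.
8.5 kHz > fs/2 = 5.05 kHz, folds to fs − 8.5 kHz = 1.6 kHz.
4.6 kHz ≤ fs/2 = 5.05 kHz, passes unchanged.
Distinct values: {1.05 kHz, 1.6 kHz, 4.6 kHz} → 3.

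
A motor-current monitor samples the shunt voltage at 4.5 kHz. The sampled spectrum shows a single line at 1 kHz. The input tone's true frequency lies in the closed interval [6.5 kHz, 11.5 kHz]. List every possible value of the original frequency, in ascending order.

Frequencies that alias to 1 kHz are k·fs ± 1 kHz for integer k ≥ 0.
k=0: 1 kHz.
k=1: 3.5 kHz, 5.5 kHz.
k=2: 8 kHz, 10 kHz.
k=3: 12.5 kHz, 14.5 kHz.
Within [6.5 kHz, 11.5 kHz]: 8 kHz, 10 kHz.

8 kHz, 10 kHz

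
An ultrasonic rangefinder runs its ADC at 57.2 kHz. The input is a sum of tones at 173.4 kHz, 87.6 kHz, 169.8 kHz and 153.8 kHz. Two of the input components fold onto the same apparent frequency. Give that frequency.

fs/2 = 28.6 kHz.
173.4 kHz mod fs = 1.8 kHz.
1.8 kHz ≤ fs/2 = 28.6 kHz, appears at 1.8 kHz.
87.6 kHz mod fs = 30.4 kHz.
30.4 kHz > fs/2 = 28.6 kHz, folds to fs − 30.4 kHz = 26.8 kHz.
169.8 kHz mod fs = 55.4 kHz.
55.4 kHz > fs/2 = 28.6 kHz, folds to fs − 55.4 kHz = 1.8 kHz.
153.8 kHz mod fs = 39.4 kHz.
39.4 kHz > fs/2 = 28.6 kHz, folds to fs − 39.4 kHz = 17.8 kHz.
169.8 kHz and 173.4 kHz both map to 1.8 kHz.

1.8 kHz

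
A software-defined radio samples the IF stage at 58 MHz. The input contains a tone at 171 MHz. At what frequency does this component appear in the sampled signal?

3 MHz

171 MHz mod fs = 55 MHz.
55 MHz > fs/2 = 29 MHz, folds to fs − 55 MHz = 3 MHz.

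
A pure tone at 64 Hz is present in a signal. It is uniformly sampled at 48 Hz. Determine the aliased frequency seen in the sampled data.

16 Hz

64 Hz mod fs = 16 Hz.
16 Hz ≤ fs/2 = 24 Hz, appears at 16 Hz.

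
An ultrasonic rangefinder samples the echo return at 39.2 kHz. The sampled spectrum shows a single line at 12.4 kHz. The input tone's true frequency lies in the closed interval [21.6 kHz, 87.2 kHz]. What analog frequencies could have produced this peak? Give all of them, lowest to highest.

26.8 kHz, 51.6 kHz, 66 kHz

Frequencies that alias to 12.4 kHz are k·fs ± 12.4 kHz for integer k ≥ 0.
k=0: 12.4 kHz.
k=1: 26.8 kHz, 51.6 kHz.
k=2: 66 kHz, 90.8 kHz.
k=3: 105.2 kHz, 130 kHz.
Within [21.6 kHz, 87.2 kHz]: 26.8 kHz, 51.6 kHz, 66 kHz.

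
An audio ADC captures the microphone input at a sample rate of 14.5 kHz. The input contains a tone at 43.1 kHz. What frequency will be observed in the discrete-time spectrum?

43.1 kHz mod fs = 14.1 kHz.
14.1 kHz > fs/2 = 7.25 kHz, folds to fs − 14.1 kHz = 0.4 kHz.

0.4 kHz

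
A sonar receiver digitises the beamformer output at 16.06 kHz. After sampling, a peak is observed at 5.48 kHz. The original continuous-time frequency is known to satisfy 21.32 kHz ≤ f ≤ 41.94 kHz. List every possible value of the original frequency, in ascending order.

Frequencies that alias to 5.48 kHz are k·fs ± 5.48 kHz for integer k ≥ 0.
k=0: 5.48 kHz.
k=1: 10.58 kHz, 21.54 kHz.
k=2: 26.64 kHz, 37.6 kHz.
k=3: 42.7 kHz, 53.66 kHz.
Within [21.32 kHz, 41.94 kHz]: 21.54 kHz, 26.64 kHz, 37.6 kHz.

21.54 kHz, 26.64 kHz, 37.6 kHz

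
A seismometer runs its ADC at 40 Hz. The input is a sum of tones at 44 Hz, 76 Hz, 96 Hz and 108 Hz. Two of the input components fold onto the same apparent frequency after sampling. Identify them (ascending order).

fs/2 = 20 Hz.
44 Hz mod fs = 4 Hz.
4 Hz ≤ fs/2 = 20 Hz, appears at 4 Hz.
76 Hz mod fs = 36 Hz.
36 Hz > fs/2 = 20 Hz, folds to fs − 36 Hz = 4 Hz.
96 Hz mod fs = 16 Hz.
16 Hz ≤ fs/2 = 20 Hz, appears at 16 Hz.
108 Hz mod fs = 28 Hz.
28 Hz > fs/2 = 20 Hz, folds to fs − 28 Hz = 12 Hz.
44 Hz and 76 Hz both map to 4 Hz.

44 Hz, 76 Hz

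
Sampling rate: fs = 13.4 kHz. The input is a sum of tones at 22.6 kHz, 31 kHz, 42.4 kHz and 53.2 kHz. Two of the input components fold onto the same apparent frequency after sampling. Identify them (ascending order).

22.6 kHz, 31 kHz

fs/2 = 6.7 kHz.
22.6 kHz mod fs = 9.2 kHz.
9.2 kHz > fs/2 = 6.7 kHz, folds to fs − 9.2 kHz = 4.2 kHz.
31 kHz mod fs = 4.2 kHz.
4.2 kHz ≤ fs/2 = 6.7 kHz, appears at 4.2 kHz.
42.4 kHz mod fs = 2.2 kHz.
2.2 kHz ≤ fs/2 = 6.7 kHz, appears at 2.2 kHz.
53.2 kHz mod fs = 13 kHz.
13 kHz > fs/2 = 6.7 kHz, folds to fs − 13 kHz = 0.4 kHz.
22.6 kHz and 31 kHz both map to 4.2 kHz.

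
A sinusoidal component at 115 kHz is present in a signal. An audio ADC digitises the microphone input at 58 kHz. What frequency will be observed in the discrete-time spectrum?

1 kHz

115 kHz mod fs = 57 kHz.
57 kHz > fs/2 = 29 kHz, folds to fs − 57 kHz = 1 kHz.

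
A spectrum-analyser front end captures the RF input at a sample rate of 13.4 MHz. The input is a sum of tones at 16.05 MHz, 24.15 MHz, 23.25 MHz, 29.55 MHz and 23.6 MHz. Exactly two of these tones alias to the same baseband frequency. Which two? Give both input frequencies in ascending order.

fs/2 = 6.7 MHz.
16.05 MHz mod fs = 2.65 MHz.
2.65 MHz ≤ fs/2 = 6.7 MHz, appears at 2.65 MHz.
24.15 MHz mod fs = 10.75 MHz.
10.75 MHz > fs/2 = 6.7 MHz, folds to fs − 10.75 MHz = 2.65 MHz.
23.25 MHz mod fs = 9.85 MHz.
9.85 MHz > fs/2 = 6.7 MHz, folds to fs − 9.85 MHz = 3.55 MHz.
29.55 MHz mod fs = 2.75 MHz.
2.75 MHz ≤ fs/2 = 6.7 MHz, appears at 2.75 MHz.
23.6 MHz mod fs = 10.2 MHz.
10.2 MHz > fs/2 = 6.7 MHz, folds to fs − 10.2 MHz = 3.2 MHz.
16.05 MHz and 24.15 MHz both map to 2.65 MHz.

16.05 MHz, 24.15 MHz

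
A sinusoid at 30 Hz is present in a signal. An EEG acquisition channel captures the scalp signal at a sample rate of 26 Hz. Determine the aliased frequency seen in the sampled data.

4 Hz

30 Hz mod fs = 4 Hz.
4 Hz ≤ fs/2 = 13 Hz, appears at 4 Hz.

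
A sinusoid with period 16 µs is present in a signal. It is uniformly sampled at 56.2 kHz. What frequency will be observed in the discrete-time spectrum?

6.3 kHz

T = 16 µs → f = 1/T = 62.5 kHz.
62.5 kHz mod fs = 6.3 kHz.
6.3 kHz ≤ fs/2 = 28.1 kHz, appears at 6.3 kHz.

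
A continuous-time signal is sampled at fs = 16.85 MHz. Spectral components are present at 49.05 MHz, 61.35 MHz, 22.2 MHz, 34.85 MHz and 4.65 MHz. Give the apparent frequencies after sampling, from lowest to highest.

1.15 MHz, 1.5 MHz, 4.65 MHz, 5.35 MHz, 6.05 MHz

fs/2 = 8.425 MHz.
49.05 MHz mod fs = 15.35 MHz.
15.35 MHz > fs/2 = 8.425 MHz, folds to fs − 15.35 MHz = 1.5 MHz.
61.35 MHz mod fs = 10.8 MHz.
10.8 MHz > fs/2 = 8.425 MHz, folds to fs − 10.8 MHz = 6.05 MHz.
22.2 MHz mod fs = 5.35 MHz.
5.35 MHz ≤ fs/2 = 8.425 MHz, appears at 5.35 MHz.
34.85 MHz mod fs = 1.15 MHz.
1.15 MHz ≤ fs/2 = 8.425 MHz, appears at 1.15 MHz.
4.65 MHz ≤ fs/2 = 8.425 MHz, passes unchanged.
Distinct values: {1.15 MHz, 1.5 MHz, 4.65 MHz, 5.35 MHz, 6.05 MHz}.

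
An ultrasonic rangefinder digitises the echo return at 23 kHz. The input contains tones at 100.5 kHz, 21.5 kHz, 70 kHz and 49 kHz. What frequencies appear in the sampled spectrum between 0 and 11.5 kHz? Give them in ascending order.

1 kHz, 1.5 kHz, 3 kHz, 8.5 kHz

fs/2 = 11.5 kHz.
100.5 kHz mod fs = 8.5 kHz.
8.5 kHz ≤ fs/2 = 11.5 kHz, appears at 8.5 kHz.
21.5 kHz > fs/2 = 11.5 kHz, folds to fs − 21.5 kHz = 1.5 kHz.
70 kHz mod fs = 1 kHz.
1 kHz ≤ fs/2 = 11.5 kHz, appears at 1 kHz.
49 kHz mod fs = 3 kHz.
3 kHz ≤ fs/2 = 11.5 kHz, appears at 3 kHz.
Distinct values: {1 kHz, 1.5 kHz, 3 kHz, 8.5 kHz}.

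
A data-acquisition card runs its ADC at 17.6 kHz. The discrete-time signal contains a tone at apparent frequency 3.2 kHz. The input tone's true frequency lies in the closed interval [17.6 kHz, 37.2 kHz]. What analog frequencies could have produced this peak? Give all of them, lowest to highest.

20.8 kHz, 32 kHz

Frequencies that alias to 3.2 kHz are k·fs ± 3.2 kHz for integer k ≥ 0.
k=0: 3.2 kHz.
k=1: 14.4 kHz, 20.8 kHz.
k=2: 32 kHz, 38.4 kHz.
k=3: 49.6 kHz, 56 kHz.
Within [17.6 kHz, 37.2 kHz]: 20.8 kHz, 32 kHz.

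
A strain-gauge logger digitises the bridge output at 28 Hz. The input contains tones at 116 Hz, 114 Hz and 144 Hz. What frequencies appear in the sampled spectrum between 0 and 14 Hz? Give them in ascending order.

fs/2 = 14 Hz.
116 Hz mod fs = 4 Hz.
4 Hz ≤ fs/2 = 14 Hz, appears at 4 Hz.
114 Hz mod fs = 2 Hz.
2 Hz ≤ fs/2 = 14 Hz, appears at 2 Hz.
144 Hz mod fs = 4 Hz.
4 Hz ≤ fs/2 = 14 Hz, appears at 4 Hz.
Distinct values: {2 Hz, 4 Hz}.

2 Hz, 4 Hz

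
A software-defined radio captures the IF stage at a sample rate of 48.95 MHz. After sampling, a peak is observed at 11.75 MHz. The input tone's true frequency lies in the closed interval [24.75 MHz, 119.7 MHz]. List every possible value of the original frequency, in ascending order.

37.2 MHz, 60.7 MHz, 86.15 MHz, 109.65 MHz

Frequencies that alias to 11.75 MHz are k·fs ± 11.75 MHz for integer k ≥ 0.
k=0: 11.75 MHz.
k=1: 37.2 MHz, 60.7 MHz.
k=2: 86.15 MHz, 109.65 MHz.
k=3: 135.1 MHz, 158.6 MHz.
Within [24.75 MHz, 119.7 MHz]: 37.2 MHz, 60.7 MHz, 86.15 MHz, 109.65 MHz.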